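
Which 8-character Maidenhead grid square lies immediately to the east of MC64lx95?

MC64mx05

Longitude extended square 9; +1 → 10, wraps to 0, carry into subsquare.
Longitude subsquare l = 11; +1 → 12 = m.
The latitude characters are unchanged.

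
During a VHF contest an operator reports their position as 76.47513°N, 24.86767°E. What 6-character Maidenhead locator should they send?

Offset from 180°W / 90°S: lon 204.8677°, lat 166.4751°.
Field (20°×10°, letters A–R): 204.8677/20 → 10 → K, 166.4751/10 → 16 → Q; chars KQ.
Square (2°×1°, digits 0–9): 4.8677/2 → 2, 6.4751/1 → 6; chars 26.
Subsquare (5′×2.5′, letters a–x): 0.8677/0.0833333 → 10 → k, 0.4751/0.0416667 → 11 → l; chars kl.

KQ26kl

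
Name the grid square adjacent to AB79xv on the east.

Longitude subsquare x = 23; +1 → 24, wraps to 0 = a, carry into square.
Longitude square 7; +1 → 8.
The latitude characters are unchanged.

AB89av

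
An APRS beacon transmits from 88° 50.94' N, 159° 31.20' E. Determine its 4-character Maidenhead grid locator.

Offset from 180°W / 90°S: lon 339.52°, lat 178.85°.
Field: lon ⌊339.52/20⌋ = 16 → Q; lat ⌊178.85/10⌋ = 17 → R.
Square: lon ⌊19.52/2⌋ = 9; lat ⌊8.85/1⌋ = 8.

QR98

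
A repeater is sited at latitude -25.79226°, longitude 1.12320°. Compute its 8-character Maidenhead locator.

JG04ne49

Offset from 180°W / 90°S: lon 181.12320°, lat 64.20774°.
Field: 181.12320/20 → 9 → J, 64.20774/10 → 6 → G; chars JG.
Square: 1.12320/2 → 0, 4.20774/1 → 4; chars 04.
Subsquare: 1.12320/0.0833333 → 13 → n, 0.20774/0.0416667 → 4 → e; chars ne.
Extended square: 0.03987/0.00833333 → 4, 0.04107/0.00416667 → 9; chars 49.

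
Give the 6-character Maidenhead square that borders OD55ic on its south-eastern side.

Longitude subsquare i = 8; +1 → 9 = j.
Latitude subsquare c = 2; −1 → 1 = b.

OD55jb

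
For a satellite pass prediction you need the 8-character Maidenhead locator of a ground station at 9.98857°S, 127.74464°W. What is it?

Offset from 180°W / 90°S: lon 52.25536°, lat 80.01143°.
Field (20°×10°, letters A–R): 52.25536/20 → 2 → C, 80.01143/10 → 8 → I; chars CI.
Square (2°×1°, digits 0–9): 12.25536/2 → 6, 0.01143/1 → 0; chars 60.
Subsquare (5′×2.5′, letters a–x): 0.25536/0.0833333 → 3 → d, 0.01143/0.0416667 → 0 → a; chars da.
Extended square (30″×15″, digits 0–9): 0.00536/0.00833333 → 0, 0.01143/0.00416667 → 2; chars 02.

CI60da02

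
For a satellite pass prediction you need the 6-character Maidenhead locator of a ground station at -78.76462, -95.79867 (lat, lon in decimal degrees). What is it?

Shift to the Maidenhead origin (180°W, 90°S): lon 84.2013, lat 11.2354.
Field: 84.2013/20 → 4 → E, 11.2354/10 → 1 → B; chars EB.
Square: 4.2013/2 → 2, 1.2354/1 → 1; chars 21.
Subsquare: 0.2013/0.0833333 → 2 → c, 0.2354/0.0416667 → 5 → f; chars cf.

EB21cf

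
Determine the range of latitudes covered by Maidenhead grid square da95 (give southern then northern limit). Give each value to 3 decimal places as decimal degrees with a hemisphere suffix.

85.000° S, 84.000° S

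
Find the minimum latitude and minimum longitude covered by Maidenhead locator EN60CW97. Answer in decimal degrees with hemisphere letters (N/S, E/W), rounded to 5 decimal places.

Field E=4, N=13: +4·20° lon, +13·10° lat → SW at lon -100°, lat 40°.
Square 6, 0: +6·2° lon, +0·1° lat → SW at lon -88°, lat 40°.
Subsquare c=2, w=22: +2·0.0833333° lon, +22·0.0416667° lat → SW at lon -87.8333°, lat 40.9167°.
Extended square 9, 7: +9·0.00833333° lon, +7·0.00416667° lat → SW at lon -87.7583°, lat 40.9458°.
latitude 40.94583° N, longitude 87.75833° W.

40.94583° N, 87.75833° W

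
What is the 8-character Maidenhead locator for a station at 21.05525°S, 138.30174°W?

CG08uw36

Add 180° to longitude and 90° to latitude: 41.69826, 68.94475.
Field (20°×10°, letters A–R): lon ⌊41.69826/20⌋ = 2 → C; lat ⌊68.94475/10⌋ = 6 → G.
Square (2°×1°, digits 0–9): lon ⌊1.69826/2⌋ = 0; lat ⌊8.94475/1⌋ = 8.
Subsquare (5′×2.5′, letters a–x): lon ⌊1.69826/0.0833333⌋ = 20 → u; lat ⌊0.94475/0.0416667⌋ = 22 → w.
Extended square (30″×15″, digits 0–9): lon ⌊0.03159/0.00833333⌋ = 3; lat ⌊0.02808/0.00416667⌋ = 6.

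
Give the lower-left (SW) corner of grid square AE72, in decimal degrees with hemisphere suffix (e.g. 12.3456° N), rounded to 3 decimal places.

48.000° S, 166.000° W

Field A=0, E=4: +0·20° lon, +4·10° lat → SW at lon -180°, lat -50°.
Square 7, 2: +7·2° lon, +2·1° lat → SW at lon -166°, lat -48°.
latitude 48.000° S, longitude 166.000° W.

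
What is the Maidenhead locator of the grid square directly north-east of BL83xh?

BL93ai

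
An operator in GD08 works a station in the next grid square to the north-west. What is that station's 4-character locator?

FD99

Longitude square 0; −1 → -1, wraps to 9, carry into field.
Longitude field G = 6; −1 → 5 = F.
Latitude square 8; +1 → 9.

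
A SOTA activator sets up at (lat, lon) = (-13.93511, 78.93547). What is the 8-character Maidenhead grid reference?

Offset from 180°W / 90°S: lon 258.93547°, lat 76.06489°.
Field (20°×10°, letters A–R): lon ⌊258.93547/20⌋ = 12 → M; lat ⌊76.06489/10⌋ = 7 → H.
Square (2°×1°, digits 0–9): lon ⌊18.93547/2⌋ = 9; lat ⌊6.06489/1⌋ = 6.
Subsquare (5′×2.5′, letters a–x): lon ⌊0.93547/0.0833333⌋ = 11 → l; lat ⌊0.06489/0.0416667⌋ = 1 → b.
Extended square (30″×15″, digits 0–9): lon ⌊0.01880/0.00833333⌋ = 2; lat ⌊0.02322/0.00416667⌋ = 5.

MH96lb25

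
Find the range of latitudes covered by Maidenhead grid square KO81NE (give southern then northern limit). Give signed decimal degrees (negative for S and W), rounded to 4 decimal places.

Field K=10, O=14: +10·20° lon, +14·10° lat → SW at lon 20°, lat 50°.
Square 8, 1: +8·2° lon, +1·1° lat → SW at lon 36°, lat 51°.
Subsquare n=13, e=4: +13·0.0833333° lon, +4·0.0416667° lat → SW at lon 37.0833°, lat 51.1667°.
Cell spans 0.0833333° lon × 0.0416667° lat.
south 51.1667, north 51.2083.

51.1667, 51.2083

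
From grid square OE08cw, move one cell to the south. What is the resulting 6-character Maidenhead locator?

Latitude subsquare w = 22; −1 → 21 = v.
The longitude characters are unchanged.

OE08cv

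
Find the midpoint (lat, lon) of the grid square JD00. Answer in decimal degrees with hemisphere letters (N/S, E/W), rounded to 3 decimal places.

Field J=9, D=3: +9·20° lon, +3·10° lat → SW at lon 0°, lat -60°.
Square 0, 0: +0·2° lon, +0·1° lat → SW at lon 0°, lat -60°.
Cell spans 2° lon × 1° lat. Centre is SW corner plus half of each.
latitude 59.500° S, longitude 1.000° E.

59.500° S, 1.000° E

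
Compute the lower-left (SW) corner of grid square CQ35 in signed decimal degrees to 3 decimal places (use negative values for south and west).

Field C=2, Q=16: +2·20° lon, +16·10° lat → SW at lon -140°, lat 70°.
Square 3, 5: +3·2° lon, +5·1° lat → SW at lon -134°, lat 75°.
latitude 75.000, longitude -134.000.

75.000, -134.000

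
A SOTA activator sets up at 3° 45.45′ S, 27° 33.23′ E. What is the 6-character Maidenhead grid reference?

KI36sf

Shift to the Maidenhead origin (180°W, 90°S): lon 207.5538, lat 86.2425.
Field: 207.5538/20 → 10 → K, 86.2425/10 → 8 → I; chars KI.
Square: 7.5538/2 → 3, 6.2425/1 → 6; chars 36.
Subsquare: 1.5538/0.0833333 → 18 → s, 0.2425/0.0416667 → 5 → f; chars sf.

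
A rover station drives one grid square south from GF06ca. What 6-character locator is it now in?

Latitude subsquare a = 0; −1 → -1, wraps to 23 = x, carry into square.
Latitude square 6; −1 → 5.
The longitude characters are unchanged.

GF05cx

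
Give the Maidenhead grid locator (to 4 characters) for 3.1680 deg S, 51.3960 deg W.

GI46

Add 180° to longitude and 90° to latitude: 128.60, 86.83.
Field: lon ⌊128.60/20⌋ = 6 → G; lat ⌊86.83/10⌋ = 8 → I.
Square: lon ⌊8.60/2⌋ = 4; lat ⌊6.83/1⌋ = 6.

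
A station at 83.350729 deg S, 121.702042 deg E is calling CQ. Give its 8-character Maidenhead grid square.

Offset from 180°W / 90°S: lon 301.70204°, lat 6.64927°.
Field: 301.70204/20 → 15 → P, 6.64927/10 → 0 → A; chars PA.
Square: 1.70204/2 → 0, 6.64927/1 → 6; chars 06.
Subsquare: 1.70204/0.0833333 → 20 → u, 0.64927/0.0416667 → 15 → p; chars up.
Extended square: 0.03538/0.00833333 → 4, 0.02427/0.00416667 → 5; chars 45.

PA06up45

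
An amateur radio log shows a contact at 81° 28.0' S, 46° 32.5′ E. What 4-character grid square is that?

Shift to the Maidenhead origin (180°W, 90°S): lon 226.54, lat 8.53.
Field: lon ⌊226.54/20⌋ = 11 → L; lat ⌊8.53/10⌋ = 0 → A.
Square: lon ⌊6.54/2⌋ = 3; lat ⌊8.53/1⌋ = 8.

LA38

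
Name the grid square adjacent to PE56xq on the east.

PE66aq

Longitude subsquare x = 23; +1 → 24, wraps to 0 = a, carry into square.
Longitude square 5; +1 → 6.
The latitude characters are unchanged.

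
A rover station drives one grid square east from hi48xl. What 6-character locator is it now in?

Longitude subsquare x = 23; +1 → 24, wraps to 0 = a, carry into square.
Longitude square 4; +1 → 5.
The latitude characters are unchanged.

HI58al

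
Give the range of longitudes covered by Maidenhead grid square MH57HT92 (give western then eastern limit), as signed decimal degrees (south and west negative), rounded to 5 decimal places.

70.65833, 70.66667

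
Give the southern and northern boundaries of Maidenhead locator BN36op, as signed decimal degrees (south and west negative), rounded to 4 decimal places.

Field B=1, N=13: +1·20° lon, +13·10° lat → SW at lon -160°, lat 40°.
Square 3, 6: +3·2° lon, +6·1° lat → SW at lon -154°, lat 46°.
Subsquare o=14, p=15: +14·0.0833333° lon, +15·0.0416667° lat → SW at lon -152.833°, lat 46.625°.
Cell spans 0.0833333° lon × 0.0416667° lat.
south 46.6250, north 46.6667.

46.6250, 46.6667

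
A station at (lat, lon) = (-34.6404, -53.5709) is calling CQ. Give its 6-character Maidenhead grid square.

GF35fi

Add 180° to longitude and 90° to latitude: 126.4291, 55.3596.
Field: lon ⌊126.4291/20⌋ = 6 → G; lat ⌊55.3596/10⌋ = 5 → F.
Square: lon ⌊6.4291/2⌋ = 3; lat ⌊5.3596/1⌋ = 5.
Subsquare: lon ⌊0.4291/0.0833333⌋ = 5 → f; lat ⌊0.3596/0.0416667⌋ = 8 → i.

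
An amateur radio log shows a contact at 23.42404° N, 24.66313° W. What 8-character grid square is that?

Add 180° to longitude and 90° to latitude: 155.33687, 113.42404.
Field: 155.33687/20 → 7 → H, 113.42404/10 → 11 → L; chars HL.
Square: 15.33687/2 → 7, 3.42404/1 → 3; chars 73.
Subsquare: 1.33687/0.0833333 → 16 → q, 0.42404/0.0416667 → 10 → k; chars qk.
Extended square: 0.00354/0.00833333 → 0, 0.00737/0.00416667 → 1; chars 01.

HL73qk01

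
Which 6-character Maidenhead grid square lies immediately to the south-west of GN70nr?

Longitude subsquare n = 13; −1 → 12 = m.
Latitude subsquare r = 17; −1 → 16 = q.

GN70mq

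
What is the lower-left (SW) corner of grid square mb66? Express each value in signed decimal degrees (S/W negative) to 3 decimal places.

-74.000, 72.000

Field M=12, B=1: +12·20° lon, +1·10° lat → SW at lon 60°, lat -80°.
Square 6, 6: +6·2° lon, +6·1° lat → SW at lon 72°, lat -74°.
latitude -74.000, longitude 72.000.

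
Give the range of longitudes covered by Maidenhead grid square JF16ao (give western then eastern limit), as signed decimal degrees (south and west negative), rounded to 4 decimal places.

2.0000, 2.0833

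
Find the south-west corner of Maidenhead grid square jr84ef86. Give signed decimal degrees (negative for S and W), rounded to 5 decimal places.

84.23333, 16.40000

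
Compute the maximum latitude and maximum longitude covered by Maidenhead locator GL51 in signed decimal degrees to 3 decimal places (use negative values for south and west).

22.000, -48.000

Field G=6, L=11: +6·20° lon, +11·10° lat → SW at lon -60°, lat 20°.
Square 5, 1: +5·2° lon, +1·1° lat → SW at lon -50°, lat 21°.
Cell spans 2° lon × 1° lat. NE corner is SW corner plus one full cell.
latitude 22.000, longitude -48.000.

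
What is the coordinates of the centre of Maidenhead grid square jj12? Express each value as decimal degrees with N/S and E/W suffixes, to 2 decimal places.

2.50° N, 3.00° E

Field J=9, J=9: +9·20° lon, +9·10° lat → SW at lon 0°, lat 0°.
Square 1, 2: +1·2° lon, +2·1° lat → SW at lon 2°, lat 2°.
Cell spans 2° lon × 1° lat. Centre is SW corner plus half of each.
latitude 2.50° N, longitude 3.00° E.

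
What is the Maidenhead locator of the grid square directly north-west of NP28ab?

NP18xc

Longitude subsquare a = 0; −1 → -1, wraps to 23 = x, carry into square.
Longitude square 2; −1 → 1.
Latitude subsquare b = 1; +1 → 2 = c.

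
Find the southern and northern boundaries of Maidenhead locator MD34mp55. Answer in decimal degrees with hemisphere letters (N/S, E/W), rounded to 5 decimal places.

55.35417° S, 55.35000° S

Field M=12, D=3: +12·20° lon, +3·10° lat → SW at lon 60°, lat -60°.
Square 3, 4: +3·2° lon, +4·1° lat → SW at lon 66°, lat -56°.
Subsquare m=12, p=15: +12·0.0833333° lon, +15·0.0416667° lat → SW at lon 67°, lat -55.375°.
Extended square 5, 5: +5·0.00833333° lon, +5·0.00416667° lat → SW at lon 67.0417°, lat -55.3542°.
Cell spans 0.00833333° lon × 0.00416667° lat.
south 55.35417° S, north 55.35000° S.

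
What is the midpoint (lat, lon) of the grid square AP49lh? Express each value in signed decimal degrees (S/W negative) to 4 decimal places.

Field A=0, P=15: +0·20° lon, +15·10° lat → SW at lon -180°, lat 60°.
Square 4, 9: +4·2° lon, +9·1° lat → SW at lon -172°, lat 69°.
Subsquare l=11, h=7: +11·0.0833333° lon, +7·0.0416667° lat → SW at lon -171.083°, lat 69.2917°.
Cell spans 0.0833333° lon × 0.0416667° lat. Centre is SW corner plus half of each.
latitude 69.3125, longitude -171.0417.

69.3125, -171.0417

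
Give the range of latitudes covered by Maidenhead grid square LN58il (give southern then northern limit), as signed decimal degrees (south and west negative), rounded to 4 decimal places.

48.4583, 48.5000

Field L=11, N=13: +11·20° lon, +13·10° lat → SW at lon 40°, lat 40°.
Square 5, 8: +5·2° lon, +8·1° lat → SW at lon 50°, lat 48°.
Subsquare i=8, l=11: +8·0.0833333° lon, +11·0.0416667° lat → SW at lon 50.6667°, lat 48.4583°.
Cell spans 0.0833333° lon × 0.0416667° lat.
south 48.4583, north 48.5000.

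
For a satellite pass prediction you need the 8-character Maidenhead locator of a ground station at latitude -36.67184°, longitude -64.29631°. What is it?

FF73uh48

Shift to the Maidenhead origin (180°W, 90°S): lon 115.70369, lat 53.32816.
Field: lon ⌊115.70369/20⌋ = 5 → F; lat ⌊53.32816/10⌋ = 5 → F.
Square: lon ⌊15.70369/2⌋ = 7; lat ⌊3.32816/1⌋ = 3.
Subsquare: lon ⌊1.70369/0.0833333⌋ = 20 → u; lat ⌊0.32816/0.0416667⌋ = 7 → h.
Extended square: lon ⌊0.03702/0.00833333⌋ = 4; lat ⌊0.03649/0.00416667⌋ = 8.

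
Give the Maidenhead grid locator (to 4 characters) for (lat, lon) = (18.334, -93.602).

EK38

Shift to the Maidenhead origin (180°W, 90°S): lon 86.40, lat 108.33.
Field: lon ⌊86.40/20⌋ = 4 → E; lat ⌊108.33/10⌋ = 10 → K.
Square: lon ⌊6.40/2⌋ = 3; lat ⌊8.33/1⌋ = 8.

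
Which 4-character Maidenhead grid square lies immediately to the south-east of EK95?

FK04

Longitude square 9; +1 → 10, wraps to 0, carry into field.
Longitude field E = 4; +1 → 5 = F.
Latitude square 5; −1 → 4.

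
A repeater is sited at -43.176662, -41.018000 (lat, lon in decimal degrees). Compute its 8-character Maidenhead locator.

GE96lt77

Shift to the Maidenhead origin (180°W, 90°S): lon 138.98200, lat 46.82334.
Field (20°×10°, letters A–R): lon ⌊138.98200/20⌋ = 6 → G; lat ⌊46.82334/10⌋ = 4 → E.
Square (2°×1°, digits 0–9): lon ⌊18.98200/2⌋ = 9; lat ⌊6.82334/1⌋ = 6.
Subsquare (5′×2.5′, letters a–x): lon ⌊0.98200/0.0833333⌋ = 11 → l; lat ⌊0.82334/0.0416667⌋ = 19 → t.
Extended square (30″×15″, digits 0–9): lon ⌊0.06533/0.00833333⌋ = 7; lat ⌊0.03167/0.00416667⌋ = 7.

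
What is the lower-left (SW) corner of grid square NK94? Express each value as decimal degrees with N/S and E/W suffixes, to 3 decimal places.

14.000° N, 98.000° E

Field N=13, K=10: +13·20° lon, +10·10° lat → SW at lon 80°, lat 10°.
Square 9, 4: +9·2° lon, +4·1° lat → SW at lon 98°, lat 14°.
latitude 14.000° N, longitude 98.000° E.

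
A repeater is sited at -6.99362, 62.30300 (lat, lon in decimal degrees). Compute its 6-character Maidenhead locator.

MI13da

Offset from 180°W / 90°S: lon 242.3030°, lat 83.0064°.
Field (20°×10°, letters A–R): lon ⌊242.3030/20⌋ = 12 → M; lat ⌊83.0064/10⌋ = 8 → I.
Square (2°×1°, digits 0–9): lon ⌊2.3030/2⌋ = 1; lat ⌊3.0064/1⌋ = 3.
Subsquare (5′×2.5′, letters a–x): lon ⌊0.3030/0.0833333⌋ = 3 → d; lat ⌊0.0064/0.0416667⌋ = 0 → a.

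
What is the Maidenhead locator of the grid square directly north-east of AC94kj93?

AC94lj04

Longitude extended square 9; +1 → 10, wraps to 0, carry into subsquare.
Longitude subsquare k = 10; +1 → 11 = l.
Latitude extended square 3; +1 → 4.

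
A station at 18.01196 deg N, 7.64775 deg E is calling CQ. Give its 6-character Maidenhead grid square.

JK38ta

Add 180° to longitude and 90° to latitude: 187.6478, 108.0120.
Field: lon ⌊187.6478/20⌋ = 9 → J; lat ⌊108.0120/10⌋ = 10 → K.
Square: lon ⌊7.6478/2⌋ = 3; lat ⌊8.0120/1⌋ = 8.
Subsquare: lon ⌊1.6478/0.0833333⌋ = 19 → t; lat ⌊0.0120/0.0416667⌋ = 0 → a.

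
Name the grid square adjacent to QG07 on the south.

QG06

Latitude square 7; −1 → 6.
The longitude characters are unchanged.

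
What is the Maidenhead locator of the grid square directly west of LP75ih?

LP75hh

Longitude subsquare i = 8; −1 → 7 = h.
The latitude characters are unchanged.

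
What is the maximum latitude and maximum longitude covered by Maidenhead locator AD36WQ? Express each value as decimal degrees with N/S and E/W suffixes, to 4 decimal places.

53.2917° S, 172.0833° W

Field A=0, D=3: +0·20° lon, +3·10° lat → SW at lon -180°, lat -60°.
Square 3, 6: +3·2° lon, +6·1° lat → SW at lon -174°, lat -54°.
Subsquare w=22, q=16: +22·0.0833333° lon, +16·0.0416667° lat → SW at lon -172.167°, lat -53.3333°.
Cell spans 0.0833333° lon × 0.0416667° lat. NE corner is SW corner plus one full cell.
latitude 53.2917° S, longitude 172.0833° W.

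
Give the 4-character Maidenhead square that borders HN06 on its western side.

GN96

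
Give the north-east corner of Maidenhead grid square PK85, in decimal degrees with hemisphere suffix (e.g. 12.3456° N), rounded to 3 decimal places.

Field P=15, K=10: +15·20° lon, +10·10° lat → SW at lon 120°, lat 10°.
Square 8, 5: +8·2° lon, +5·1° lat → SW at lon 136°, lat 15°.
Cell spans 2° lon × 1° lat. NE corner is SW corner plus one full cell.
latitude 16.000° N, longitude 138.000° E.

16.000° N, 138.000° E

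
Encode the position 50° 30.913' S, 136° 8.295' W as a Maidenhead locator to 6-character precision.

CD19wl

Offset from 180°W / 90°S: lon 43.8618°, lat 39.4848°.
Field (20°×10°, letters A–R): lon ⌊43.8618/20⌋ = 2 → C; lat ⌊39.4848/10⌋ = 3 → D.
Square (2°×1°, digits 0–9): lon ⌊3.8618/2⌋ = 1; lat ⌊9.4848/1⌋ = 9.
Subsquare (5′×2.5′, letters a–x): lon ⌊1.8618/0.0833333⌋ = 22 → w; lat ⌊0.4848/0.0416667⌋ = 11 → l.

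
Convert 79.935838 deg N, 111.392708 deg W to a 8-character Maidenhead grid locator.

DQ49hw24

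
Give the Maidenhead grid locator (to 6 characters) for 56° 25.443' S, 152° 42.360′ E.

QD63in

Shift to the Maidenhead origin (180°W, 90°S): lon 332.7060, lat 33.5759.
Field: 332.7060/20 → 16 → Q, 33.5759/10 → 3 → D; chars QD.
Square: 12.7060/2 → 6, 3.5759/1 → 3; chars 63.
Subsquare: 0.7060/0.0833333 → 8 → i, 0.5759/0.0416667 → 13 → n; chars in.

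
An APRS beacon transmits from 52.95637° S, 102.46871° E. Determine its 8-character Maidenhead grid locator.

OD17fb60

Shift to the Maidenhead origin (180°W, 90°S): lon 282.46871, lat 37.04363.
Field: lon ⌊282.46871/20⌋ = 14 → O; lat ⌊37.04363/10⌋ = 3 → D.
Square: lon ⌊2.46871/2⌋ = 1; lat ⌊7.04363/1⌋ = 7.
Subsquare: lon ⌊0.46871/0.0833333⌋ = 5 → f; lat ⌊0.04363/0.0416667⌋ = 1 → b.
Extended square: lon ⌊0.05204/0.00833333⌋ = 6; lat ⌊0.00196/0.00416667⌋ = 0.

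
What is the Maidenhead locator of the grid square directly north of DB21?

Latitude square 1; +1 → 2.
The longitude characters are unchanged.

DB22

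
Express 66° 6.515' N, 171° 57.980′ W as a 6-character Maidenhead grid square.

AP46ac

Add 180° to longitude and 90° to latitude: 8.0337, 156.1086.
Field: lon ⌊8.0337/20⌋ = 0 → A; lat ⌊156.1086/10⌋ = 15 → P.
Square: lon ⌊8.0337/2⌋ = 4; lat ⌊6.1086/1⌋ = 6.
Subsquare: lon ⌊0.0337/0.0833333⌋ = 0 → a; lat ⌊0.1086/0.0416667⌋ = 2 → c.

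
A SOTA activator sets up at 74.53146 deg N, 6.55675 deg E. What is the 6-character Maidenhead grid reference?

JQ34gm

Shift to the Maidenhead origin (180°W, 90°S): lon 186.5567, lat 164.5315.
Field: lon ⌊186.5567/20⌋ = 9 → J; lat ⌊164.5315/10⌋ = 16 → Q.
Square: lon ⌊6.5567/2⌋ = 3; lat ⌊4.5315/1⌋ = 4.
Subsquare: lon ⌊0.5567/0.0833333⌋ = 6 → g; lat ⌊0.5315/0.0416667⌋ = 12 → m.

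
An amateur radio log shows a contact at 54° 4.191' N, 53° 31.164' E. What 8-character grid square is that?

LO64sb26

Add 180° to longitude and 90° to latitude: 233.51940, 144.06985.
Field: 233.51940/20 → 11 → L, 144.06985/10 → 14 → O; chars LO.
Square: 13.51940/2 → 6, 4.06985/1 → 4; chars 64.
Subsquare: 1.51940/0.0833333 → 18 → s, 0.06985/0.0416667 → 1 → b; chars sb.
Extended square: 0.01940/0.00833333 → 2, 0.02818/0.00416667 → 6; chars 26.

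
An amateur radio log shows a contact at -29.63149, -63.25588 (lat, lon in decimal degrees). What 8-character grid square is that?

FG80ii98

Shift to the Maidenhead origin (180°W, 90°S): lon 116.74412, lat 60.36851.
Field: lon ⌊116.74412/20⌋ = 5 → F; lat ⌊60.36851/10⌋ = 6 → G.
Square: lon ⌊16.74412/2⌋ = 8; lat ⌊0.36851/1⌋ = 0.
Subsquare: lon ⌊0.74412/0.0833333⌋ = 8 → i; lat ⌊0.36851/0.0416667⌋ = 8 → i.
Extended square: lon ⌊0.07745/0.00833333⌋ = 9; lat ⌊0.03518/0.00416667⌋ = 8.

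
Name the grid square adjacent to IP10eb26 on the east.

IP10eb36

Longitude extended square 2; +1 → 3.
The latitude characters are unchanged.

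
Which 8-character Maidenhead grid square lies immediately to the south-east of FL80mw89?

FL80mw98

Longitude extended square 8; +1 → 9.
Latitude extended square 9; −1 → 8.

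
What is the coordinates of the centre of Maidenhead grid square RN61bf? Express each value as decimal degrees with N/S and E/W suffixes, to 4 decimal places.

41.2292° N, 172.1250° E

Field R=17, N=13: +17·20° lon, +13·10° lat → SW at lon 160°, lat 40°.
Square 6, 1: +6·2° lon, +1·1° lat → SW at lon 172°, lat 41°.
Subsquare b=1, f=5: +1·0.0833333° lon, +5·0.0416667° lat → SW at lon 172.083°, lat 41.2083°.
Cell spans 0.0833333° lon × 0.0416667° lat. Centre is SW corner plus half of each.
latitude 41.2292° N, longitude 172.1250° E.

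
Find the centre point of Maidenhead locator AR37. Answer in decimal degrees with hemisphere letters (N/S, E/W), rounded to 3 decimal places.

Field A=0, R=17: +0·20° lon, +17·10° lat → SW at lon -180°, lat 80°.
Square 3, 7: +3·2° lon, +7·1° lat → SW at lon -174°, lat 87°.
Cell spans 2° lon × 1° lat. Centre is SW corner plus half of each.
latitude 87.500° N, longitude 173.000° W.

87.500° N, 173.000° W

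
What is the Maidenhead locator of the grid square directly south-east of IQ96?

JQ05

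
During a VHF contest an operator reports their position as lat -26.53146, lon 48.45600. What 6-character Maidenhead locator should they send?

Add 180° to longitude and 90° to latitude: 228.4560, 63.4685.
Field: 228.4560/20 → 11 → L, 63.4685/10 → 6 → G; chars LG.
Square: 8.4560/2 → 4, 3.4685/1 → 3; chars 43.
Subsquare: 0.4560/0.0833333 → 5 → f, 0.4685/0.0416667 → 11 → l; chars fl.

LG43fl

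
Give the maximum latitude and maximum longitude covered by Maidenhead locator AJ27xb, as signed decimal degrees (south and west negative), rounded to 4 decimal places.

7.0833, -174.0000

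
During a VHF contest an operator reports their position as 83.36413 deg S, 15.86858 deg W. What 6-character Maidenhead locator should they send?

IA26bp

Offset from 180°W / 90°S: lon 164.1314°, lat 6.6359°.
Field (20°×10°, letters A–R): lon ⌊164.1314/20⌋ = 8 → I; lat ⌊6.6359/10⌋ = 0 → A.
Square (2°×1°, digits 0–9): lon ⌊4.1314/2⌋ = 2; lat ⌊6.6359/1⌋ = 6.
Subsquare (5′×2.5′, letters a–x): lon ⌊0.1314/0.0833333⌋ = 1 → b; lat ⌊0.6359/0.0416667⌋ = 15 → p.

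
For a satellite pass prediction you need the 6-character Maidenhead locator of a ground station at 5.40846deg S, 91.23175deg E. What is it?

Shift to the Maidenhead origin (180°W, 90°S): lon 271.2318, lat 84.5915.
Field: 271.2318/20 → 13 → N, 84.5915/10 → 8 → I; chars NI.
Square: 11.2318/2 → 5, 4.5915/1 → 4; chars 54.
Subsquare: 1.2318/0.0833333 → 14 → o, 0.5915/0.0416667 → 14 → o; chars oo.

NI54oo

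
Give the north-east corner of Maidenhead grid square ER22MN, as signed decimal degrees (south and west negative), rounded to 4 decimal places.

82.5833, -94.9167

Field E=4, R=17: +4·20° lon, +17·10° lat → SW at lon -100°, lat 80°.
Square 2, 2: +2·2° lon, +2·1° lat → SW at lon -96°, lat 82°.
Subsquare m=12, n=13: +12·0.0833333° lon, +13·0.0416667° lat → SW at lon -95°, lat 82.5417°.
Cell spans 0.0833333° lon × 0.0416667° lat. NE corner is SW corner plus one full cell.
latitude 82.5833, longitude -94.9167.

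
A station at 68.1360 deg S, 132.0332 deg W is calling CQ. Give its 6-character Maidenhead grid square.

CC31xu

Shift to the Maidenhead origin (180°W, 90°S): lon 47.9668, lat 21.8640.
Field: 47.9668/20 → 2 → C, 21.8640/10 → 2 → C; chars CC.
Square: 7.9668/2 → 3, 1.8640/1 → 1; chars 31.
Subsquare: 1.9668/0.0833333 → 23 → x, 0.8640/0.0416667 → 20 → u; chars xu.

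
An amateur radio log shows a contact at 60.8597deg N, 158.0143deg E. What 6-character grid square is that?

Offset from 180°W / 90°S: lon 338.0143°, lat 150.8597°.
Field: 338.0143/20 → 16 → Q, 150.8597/10 → 15 → P; chars QP.
Square: 18.0143/2 → 9, 0.8597/1 → 0; chars 90.
Subsquare: 0.0143/0.0833333 → 0 → a, 0.8597/0.0416667 → 20 → u; chars au.

QP90au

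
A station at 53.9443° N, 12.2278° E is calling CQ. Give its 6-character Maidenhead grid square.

JO63cw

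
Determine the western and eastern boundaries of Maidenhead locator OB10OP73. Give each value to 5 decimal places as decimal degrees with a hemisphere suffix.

Field O=14, B=1: +14·20° lon, +1·10° lat → SW at lon 100°, lat -80°.
Square 1, 0: +1·2° lon, +0·1° lat → SW at lon 102°, lat -80°.
Subsquare o=14, p=15: +14·0.0833333° lon, +15·0.0416667° lat → SW at lon 103.167°, lat -79.375°.
Extended square 7, 3: +7·0.00833333° lon, +3·0.00416667° lat → SW at lon 103.225°, lat -79.3625°.
Cell spans 0.00833333° lon × 0.00416667° lat.
west 103.22500° E, east 103.23333° E.

103.22500° E, 103.23333° E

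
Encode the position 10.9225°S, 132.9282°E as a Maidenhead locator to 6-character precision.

Shift to the Maidenhead origin (180°W, 90°S): lon 312.9282, lat 79.0775.
Field: 312.9282/20 → 15 → P, 79.0775/10 → 7 → H; chars PH.
Square: 12.9282/2 → 6, 9.0775/1 → 9; chars 69.
Subsquare: 0.9282/0.0833333 → 11 → l, 0.0775/0.0416667 → 1 → b; chars lb.

PH69lb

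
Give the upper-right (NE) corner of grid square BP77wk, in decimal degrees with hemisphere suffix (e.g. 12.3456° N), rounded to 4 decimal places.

67.4583° N, 144.0833° W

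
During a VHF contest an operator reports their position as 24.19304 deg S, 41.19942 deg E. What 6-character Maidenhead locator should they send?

LG05ot

Shift to the Maidenhead origin (180°W, 90°S): lon 221.1994, lat 65.8070.
Field: 221.1994/20 → 11 → L, 65.8070/10 → 6 → G; chars LG.
Square: 1.1994/2 → 0, 5.8070/1 → 5; chars 05.
Subsquare: 1.1994/0.0833333 → 14 → o, 0.8070/0.0416667 → 19 → t; chars ot.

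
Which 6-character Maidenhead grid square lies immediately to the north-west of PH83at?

PH73xu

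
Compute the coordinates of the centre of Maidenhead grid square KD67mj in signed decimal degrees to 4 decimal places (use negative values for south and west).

Field K=10, D=3: +10·20° lon, +3·10° lat → SW at lon 20°, lat -60°.
Square 6, 7: +6·2° lon, +7·1° lat → SW at lon 32°, lat -53°.
Subsquare m=12, j=9: +12·0.0833333° lon, +9·0.0416667° lat → SW at lon 33°, lat -52.625°.
Cell spans 0.0833333° lon × 0.0416667° lat. Centre is SW corner plus half of each.
latitude -52.6042, longitude 33.0417.

-52.6042, 33.0417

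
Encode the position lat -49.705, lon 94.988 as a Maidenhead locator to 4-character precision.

NE70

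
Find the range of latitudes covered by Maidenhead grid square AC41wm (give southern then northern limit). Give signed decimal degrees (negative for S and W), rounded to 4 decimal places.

Field A=0, C=2: +0·20° lon, +2·10° lat → SW at lon -180°, lat -70°.
Square 4, 1: +4·2° lon, +1·1° lat → SW at lon -172°, lat -69°.
Subsquare w=22, m=12: +22·0.0833333° lon, +12·0.0416667° lat → SW at lon -170.167°, lat -68.5°.
Cell spans 0.0833333° lon × 0.0416667° lat.
south -68.5000, north -68.4583.

-68.5000, -68.4583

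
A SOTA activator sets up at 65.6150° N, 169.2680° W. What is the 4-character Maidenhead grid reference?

AP55

Offset from 180°W / 90°S: lon 10.73°, lat 155.62°.
Field (20°×10°, letters A–R): lon ⌊10.73/20⌋ = 0 → A; lat ⌊155.62/10⌋ = 15 → P.
Square (2°×1°, digits 0–9): lon ⌊10.73/2⌋ = 5; lat ⌊5.62/1⌋ = 5.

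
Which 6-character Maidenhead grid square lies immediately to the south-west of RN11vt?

Longitude subsquare v = 21; −1 → 20 = u.
Latitude subsquare t = 19; −1 → 18 = s.

RN11us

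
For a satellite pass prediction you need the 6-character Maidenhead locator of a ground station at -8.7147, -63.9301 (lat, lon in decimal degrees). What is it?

FI81ag

Add 180° to longitude and 90° to latitude: 116.0699, 81.2853.
Field: 116.0699/20 → 5 → F, 81.2853/10 → 8 → I; chars FI.
Square: 16.0699/2 → 8, 1.2853/1 → 1; chars 81.
Subsquare: 0.0699/0.0833333 → 0 → a, 0.2853/0.0416667 → 6 → g; chars ag.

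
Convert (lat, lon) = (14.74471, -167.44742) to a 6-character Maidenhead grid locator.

Offset from 180°W / 90°S: lon 12.5526°, lat 104.7447°.
Field (20°×10°, letters A–R): 12.5526/20 → 0 → A, 104.7447/10 → 10 → K; chars AK.
Square (2°×1°, digits 0–9): 12.5526/2 → 6, 4.7447/1 → 4; chars 64.
Subsquare (5′×2.5′, letters a–x): 0.5526/0.0833333 → 6 → g, 0.7447/0.0416667 → 17 → r; chars gr.

AK64gr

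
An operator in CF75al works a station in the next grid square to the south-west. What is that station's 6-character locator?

CF65xk

Longitude subsquare a = 0; −1 → -1, wraps to 23 = x, carry into square.
Longitude square 7; −1 → 6.
Latitude subsquare l = 11; −1 → 10 = k.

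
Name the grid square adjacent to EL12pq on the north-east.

EL12qr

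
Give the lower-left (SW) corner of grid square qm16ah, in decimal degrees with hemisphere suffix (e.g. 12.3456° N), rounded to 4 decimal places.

36.2917° N, 142.0000° E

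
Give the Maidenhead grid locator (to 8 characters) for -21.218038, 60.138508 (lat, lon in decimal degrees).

MG08bs67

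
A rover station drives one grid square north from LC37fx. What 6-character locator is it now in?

Latitude subsquare x = 23; +1 → 24, wraps to 0 = a, carry into square.
Latitude square 7; +1 → 8.
The longitude characters are unchanged.

LC38fa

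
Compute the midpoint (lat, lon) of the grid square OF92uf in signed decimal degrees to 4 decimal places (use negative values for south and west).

-37.7708, 119.7083

Field O=14, F=5: +14·20° lon, +5·10° lat → SW at lon 100°, lat -40°.
Square 9, 2: +9·2° lon, +2·1° lat → SW at lon 118°, lat -38°.
Subsquare u=20, f=5: +20·0.0833333° lon, +5·0.0416667° lat → SW at lon 119.667°, lat -37.7917°.
Cell spans 0.0833333° lon × 0.0416667° lat. Centre is SW corner plus half of each.
latitude -37.7708, longitude 119.7083.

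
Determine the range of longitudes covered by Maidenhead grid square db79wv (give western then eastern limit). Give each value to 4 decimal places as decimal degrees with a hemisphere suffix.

104.1667° W, 104.0833° W

Field D=3, B=1: +3·20° lon, +1·10° lat → SW at lon -120°, lat -80°.
Square 7, 9: +7·2° lon, +9·1° lat → SW at lon -106°, lat -71°.
Subsquare w=22, v=21: +22·0.0833333° lon, +21·0.0416667° lat → SW at lon -104.167°, lat -70.125°.
Cell spans 0.0833333° lon × 0.0416667° lat.
west 104.1667° W, east 104.0833° W.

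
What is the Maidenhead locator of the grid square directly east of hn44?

HN54

Longitude square 4; +1 → 5.
The latitude characters are unchanged.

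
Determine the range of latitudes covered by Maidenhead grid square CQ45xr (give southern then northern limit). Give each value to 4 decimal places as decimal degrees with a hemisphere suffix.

Field C=2, Q=16: +2·20° lon, +16·10° lat → SW at lon -140°, lat 70°.
Square 4, 5: +4·2° lon, +5·1° lat → SW at lon -132°, lat 75°.
Subsquare x=23, r=17: +23·0.0833333° lon, +17·0.0416667° lat → SW at lon -130.083°, lat 75.7083°.
Cell spans 0.0833333° lon × 0.0416667° lat.
south 75.7083° N, north 75.7500° N.

75.7083° N, 75.7500° N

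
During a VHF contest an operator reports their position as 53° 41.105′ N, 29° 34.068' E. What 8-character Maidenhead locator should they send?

Offset from 180°W / 90°S: lon 209.56780°, lat 143.68508°.
Field: lon ⌊209.56780/20⌋ = 10 → K; lat ⌊143.68508/10⌋ = 14 → O.
Square: lon ⌊9.56780/2⌋ = 4; lat ⌊3.68508/1⌋ = 3.
Subsquare: lon ⌊1.56780/0.0833333⌋ = 18 → s; lat ⌊0.68508/0.0416667⌋ = 16 → q.
Extended square: lon ⌊0.06780/0.00833333⌋ = 8; lat ⌊0.01842/0.00416667⌋ = 4.

KO43sq84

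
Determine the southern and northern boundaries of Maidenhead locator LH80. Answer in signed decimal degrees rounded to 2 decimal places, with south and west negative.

-20.00, -19.00

Field L=11, H=7: +11·20° lon, +7·10° lat → SW at lon 40°, lat -20°.
Square 8, 0: +8·2° lon, +0·1° lat → SW at lon 56°, lat -20°.
Cell spans 2° lon × 1° lat.
south -20.00, north -19.00.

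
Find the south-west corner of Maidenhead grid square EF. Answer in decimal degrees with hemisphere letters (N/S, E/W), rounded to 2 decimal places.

40.00° S, 100.00° W

Field E=4, F=5: +4·20° lon, +5·10° lat → SW at lon -100°, lat -40°.
latitude 40.00° S, longitude 100.00° W.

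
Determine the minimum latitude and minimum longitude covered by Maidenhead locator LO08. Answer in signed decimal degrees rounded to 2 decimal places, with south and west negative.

58.00, 40.00

Field L=11, O=14: +11·20° lon, +14·10° lat → SW at lon 40°, lat 50°.
Square 0, 8: +0·2° lon, +8·1° lat → SW at lon 40°, lat 58°.
latitude 58.00, longitude 40.00.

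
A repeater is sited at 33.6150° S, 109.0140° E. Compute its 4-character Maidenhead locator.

Shift to the Maidenhead origin (180°W, 90°S): lon 289.01, lat 56.38.
Field: lon ⌊289.01/20⌋ = 14 → O; lat ⌊56.38/10⌋ = 5 → F.
Square: lon ⌊9.01/2⌋ = 4; lat ⌊6.38/1⌋ = 6.

OF46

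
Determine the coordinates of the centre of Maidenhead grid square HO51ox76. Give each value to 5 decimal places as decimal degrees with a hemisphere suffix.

Field H=7, O=14: +7·20° lon, +14·10° lat → SW at lon -40°, lat 50°.
Square 5, 1: +5·2° lon, +1·1° lat → SW at lon -30°, lat 51°.
Subsquare o=14, x=23: +14·0.0833333° lon, +23·0.0416667° lat → SW at lon -28.8333°, lat 51.9583°.
Extended square 7, 6: +7·0.00833333° lon, +6·0.00416667° lat → SW at lon -28.775°, lat 51.9833°.
Cell spans 0.00833333° lon × 0.00416667° lat. Centre is SW corner plus half of each.
latitude 51.98542° N, longitude 28.77083° W.

51.98542° N, 28.77083° W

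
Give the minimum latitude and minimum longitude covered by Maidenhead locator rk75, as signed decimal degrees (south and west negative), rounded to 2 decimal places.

15.00, 174.00

Field R=17, K=10: +17·20° lon, +10·10° lat → SW at lon 160°, lat 10°.
Square 7, 5: +7·2° lon, +5·1° lat → SW at lon 174°, lat 15°.
latitude 15.00, longitude 174.00.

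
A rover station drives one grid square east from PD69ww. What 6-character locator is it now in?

PD69xw

Longitude subsquare w = 22; +1 → 23 = x.
The latitude characters are unchanged.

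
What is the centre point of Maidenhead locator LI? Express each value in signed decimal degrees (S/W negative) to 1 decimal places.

Field L=11, I=8: +11·20° lon, +8·10° lat → SW at lon 40°, lat -10°.
Cell spans 20° lon × 10° lat. Centre is SW corner plus half of each.
latitude -5.0, longitude 50.0.

-5.0, 50.0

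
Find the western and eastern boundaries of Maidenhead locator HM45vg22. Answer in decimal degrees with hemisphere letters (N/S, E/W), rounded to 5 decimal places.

Field H=7, M=12: +7·20° lon, +12·10° lat → SW at lon -40°, lat 30°.
Square 4, 5: +4·2° lon, +5·1° lat → SW at lon -32°, lat 35°.
Subsquare v=21, g=6: +21·0.0833333° lon, +6·0.0416667° lat → SW at lon -30.25°, lat 35.25°.
Extended square 2, 2: +2·0.00833333° lon, +2·0.00416667° lat → SW at lon -30.2333°, lat 35.2583°.
Cell spans 0.00833333° lon × 0.00416667° lat.
west 30.23333° W, east 30.22500° W.

30.23333° W, 30.22500° W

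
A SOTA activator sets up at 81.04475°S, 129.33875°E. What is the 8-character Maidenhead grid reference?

PA48qw09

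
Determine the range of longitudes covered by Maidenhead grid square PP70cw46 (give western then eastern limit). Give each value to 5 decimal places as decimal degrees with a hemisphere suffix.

134.20000° E, 134.20833° E

Field P=15, P=15: +15·20° lon, +15·10° lat → SW at lon 120°, lat 60°.
Square 7, 0: +7·2° lon, +0·1° lat → SW at lon 134°, lat 60°.
Subsquare c=2, w=22: +2·0.0833333° lon, +22·0.0416667° lat → SW at lon 134.167°, lat 60.9167°.
Extended square 4, 6: +4·0.00833333° lon, +6·0.00416667° lat → SW at lon 134.2°, lat 60.9417°.
Cell spans 0.00833333° lon × 0.00416667° lat.
west 134.20000° E, east 134.20833° E.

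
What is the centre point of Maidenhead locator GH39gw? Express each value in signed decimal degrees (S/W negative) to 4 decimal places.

Field G=6, H=7: +6·20° lon, +7·10° lat → SW at lon -60°, lat -20°.
Square 3, 9: +3·2° lon, +9·1° lat → SW at lon -54°, lat -11°.
Subsquare g=6, w=22: +6·0.0833333° lon, +22·0.0416667° lat → SW at lon -53.5°, lat -10.0833°.
Cell spans 0.0833333° lon × 0.0416667° lat. Centre is SW corner plus half of each.
latitude -10.0625, longitude -53.4583.

-10.0625, -53.4583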